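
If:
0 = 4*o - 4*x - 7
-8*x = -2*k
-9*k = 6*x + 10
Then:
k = -20/21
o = 127/84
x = -5/21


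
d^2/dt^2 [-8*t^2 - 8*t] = -16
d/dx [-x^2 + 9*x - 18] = 9 - 2*x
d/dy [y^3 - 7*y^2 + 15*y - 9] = 3*y^2 - 14*y + 15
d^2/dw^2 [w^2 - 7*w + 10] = 2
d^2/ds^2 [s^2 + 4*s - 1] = 2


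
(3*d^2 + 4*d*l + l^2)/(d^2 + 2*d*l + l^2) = (3*d + l)/(d + l)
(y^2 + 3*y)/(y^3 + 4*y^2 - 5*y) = (y + 3)/(y^2 + 4*y - 5)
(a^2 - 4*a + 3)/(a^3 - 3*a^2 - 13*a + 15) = (a - 3)/(a^2 - 2*a - 15)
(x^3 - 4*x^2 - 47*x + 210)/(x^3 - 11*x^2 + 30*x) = (x + 7)/x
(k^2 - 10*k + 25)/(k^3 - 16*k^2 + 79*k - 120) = (k - 5)/(k^2 - 11*k + 24)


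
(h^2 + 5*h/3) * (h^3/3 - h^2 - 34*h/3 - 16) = h^5/3 - 4*h^4/9 - 13*h^3 - 314*h^2/9 - 80*h/3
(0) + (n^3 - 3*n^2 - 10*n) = n^3 - 3*n^2 - 10*n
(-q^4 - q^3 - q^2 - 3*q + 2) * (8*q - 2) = -8*q^5 - 6*q^4 - 6*q^3 - 22*q^2 + 22*q - 4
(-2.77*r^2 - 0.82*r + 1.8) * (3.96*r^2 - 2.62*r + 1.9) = -10.9692*r^4 + 4.0102*r^3 + 4.0134*r^2 - 6.274*r + 3.42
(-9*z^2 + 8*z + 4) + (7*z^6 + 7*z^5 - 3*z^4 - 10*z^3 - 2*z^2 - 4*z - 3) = 7*z^6 + 7*z^5 - 3*z^4 - 10*z^3 - 11*z^2 + 4*z + 1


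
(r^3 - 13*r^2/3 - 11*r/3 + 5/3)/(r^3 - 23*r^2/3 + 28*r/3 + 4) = (3*r^3 - 13*r^2 - 11*r + 5)/(3*r^3 - 23*r^2 + 28*r + 12)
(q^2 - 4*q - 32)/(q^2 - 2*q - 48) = (q + 4)/(q + 6)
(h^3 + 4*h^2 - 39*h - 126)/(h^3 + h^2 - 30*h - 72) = (h + 7)/(h + 4)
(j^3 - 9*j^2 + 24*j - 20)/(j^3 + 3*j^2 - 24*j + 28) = (j - 5)/(j + 7)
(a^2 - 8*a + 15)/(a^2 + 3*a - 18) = (a - 5)/(a + 6)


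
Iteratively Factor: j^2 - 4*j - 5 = (j + 1)*(j - 5)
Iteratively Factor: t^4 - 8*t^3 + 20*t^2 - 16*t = (t - 4)*(t^3 - 4*t^2 + 4*t) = t*(t - 4)*(t^2 - 4*t + 4) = t*(t - 4)*(t - 2)*(t - 2)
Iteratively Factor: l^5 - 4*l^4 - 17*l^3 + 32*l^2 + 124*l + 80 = (l - 4)*(l^4 - 17*l^2 - 36*l - 20) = (l - 4)*(l + 1)*(l^3 - l^2 - 16*l - 20) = (l - 4)*(l + 1)*(l + 2)*(l^2 - 3*l - 10) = (l - 5)*(l - 4)*(l + 1)*(l + 2)*(l + 2)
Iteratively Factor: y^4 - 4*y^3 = (y)*(y^3 - 4*y^2) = y^2*(y^2 - 4*y) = y^3*(y - 4)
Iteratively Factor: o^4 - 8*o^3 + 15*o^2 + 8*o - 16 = (o - 4)*(o^3 - 4*o^2 - o + 4) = (o - 4)^2*(o^2 - 1) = (o - 4)^2*(o - 1)*(o + 1)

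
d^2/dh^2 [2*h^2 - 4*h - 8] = 4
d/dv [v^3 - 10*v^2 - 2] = v*(3*v - 20)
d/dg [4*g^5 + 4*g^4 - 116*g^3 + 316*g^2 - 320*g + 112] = 20*g^4 + 16*g^3 - 348*g^2 + 632*g - 320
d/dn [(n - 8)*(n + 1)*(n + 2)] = 3*n^2 - 10*n - 22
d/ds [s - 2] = 1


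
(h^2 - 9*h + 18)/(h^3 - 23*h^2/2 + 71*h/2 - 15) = 2*(h - 3)/(2*h^2 - 11*h + 5)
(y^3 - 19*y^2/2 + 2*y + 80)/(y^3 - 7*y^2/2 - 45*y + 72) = (2*y^2 - 3*y - 20)/(2*y^2 + 9*y - 18)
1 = 1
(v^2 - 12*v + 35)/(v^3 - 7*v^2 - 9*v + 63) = (v - 5)/(v^2 - 9)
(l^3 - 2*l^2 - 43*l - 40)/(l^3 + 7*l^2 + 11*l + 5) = (l - 8)/(l + 1)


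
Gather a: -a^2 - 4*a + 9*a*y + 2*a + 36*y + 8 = -a^2 + a*(9*y - 2) + 36*y + 8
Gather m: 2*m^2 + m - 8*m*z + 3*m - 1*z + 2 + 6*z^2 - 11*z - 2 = 2*m^2 + m*(4 - 8*z) + 6*z^2 - 12*z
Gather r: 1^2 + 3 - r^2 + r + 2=-r^2 + r + 6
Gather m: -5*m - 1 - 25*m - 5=-30*m - 6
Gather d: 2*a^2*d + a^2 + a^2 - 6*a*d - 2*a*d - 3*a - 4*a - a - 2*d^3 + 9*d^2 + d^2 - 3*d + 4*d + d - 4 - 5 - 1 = 2*a^2 - 8*a - 2*d^3 + 10*d^2 + d*(2*a^2 - 8*a + 2) - 10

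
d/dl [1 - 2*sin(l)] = -2*cos(l)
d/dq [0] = 0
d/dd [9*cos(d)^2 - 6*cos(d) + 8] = 6*(1 - 3*cos(d))*sin(d)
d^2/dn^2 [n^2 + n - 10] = 2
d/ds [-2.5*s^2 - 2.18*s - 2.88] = -5.0*s - 2.18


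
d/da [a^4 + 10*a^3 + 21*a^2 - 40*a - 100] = 4*a^3 + 30*a^2 + 42*a - 40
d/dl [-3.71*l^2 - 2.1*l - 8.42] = -7.42*l - 2.1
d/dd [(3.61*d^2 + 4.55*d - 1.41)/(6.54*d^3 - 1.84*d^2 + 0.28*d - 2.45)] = (-23.6094*d^4 - 59.514*d^3 + 37.047*d^2 - 22.8778*d - 10.7527)/(42.7716*d^6 - 24.0672*d^5 + 7.048*d^4 - 33.0764*d^3 + 9.0944*d^2 - 1.372*d + 6.0025)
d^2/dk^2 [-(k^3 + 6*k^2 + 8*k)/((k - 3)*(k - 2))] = 6*(-19*k^3 + 66*k^2 + 12*k - 152)/(k^6 - 15*k^5 + 93*k^4 - 305*k^3 + 558*k^2 - 540*k + 216)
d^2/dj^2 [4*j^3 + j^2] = 24*j + 2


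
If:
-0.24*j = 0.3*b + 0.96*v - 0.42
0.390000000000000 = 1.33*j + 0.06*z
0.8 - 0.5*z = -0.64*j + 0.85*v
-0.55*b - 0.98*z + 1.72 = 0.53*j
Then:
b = 0.35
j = 0.23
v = 0.27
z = 1.43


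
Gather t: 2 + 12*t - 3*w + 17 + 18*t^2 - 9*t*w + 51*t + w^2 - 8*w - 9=18*t^2 + t*(63 - 9*w) + w^2 - 11*w + 10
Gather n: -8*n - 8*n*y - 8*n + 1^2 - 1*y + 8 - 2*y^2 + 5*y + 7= n*(-8*y - 16) - 2*y^2 + 4*y + 16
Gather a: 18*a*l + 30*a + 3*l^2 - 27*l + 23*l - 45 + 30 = a*(18*l + 30) + 3*l^2 - 4*l - 15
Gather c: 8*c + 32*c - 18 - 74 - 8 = 40*c - 100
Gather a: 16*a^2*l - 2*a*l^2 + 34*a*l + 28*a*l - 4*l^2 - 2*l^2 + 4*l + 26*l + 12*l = 16*a^2*l + a*(-2*l^2 + 62*l) - 6*l^2 + 42*l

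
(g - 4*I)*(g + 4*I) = g^2 + 16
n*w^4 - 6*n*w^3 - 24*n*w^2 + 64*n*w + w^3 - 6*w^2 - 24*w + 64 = (w - 8)*(w - 2)*(w + 4)*(n*w + 1)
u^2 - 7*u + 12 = (u - 4)*(u - 3)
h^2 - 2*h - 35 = (h - 7)*(h + 5)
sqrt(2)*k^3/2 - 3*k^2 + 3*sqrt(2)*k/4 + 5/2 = (k - 5*sqrt(2)/2)*(k - sqrt(2))*(sqrt(2)*k/2 + 1/2)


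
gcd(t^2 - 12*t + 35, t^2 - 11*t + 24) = 1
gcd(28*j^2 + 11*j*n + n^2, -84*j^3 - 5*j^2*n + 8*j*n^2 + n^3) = 28*j^2 + 11*j*n + n^2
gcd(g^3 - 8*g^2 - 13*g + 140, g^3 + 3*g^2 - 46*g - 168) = g^2 - 3*g - 28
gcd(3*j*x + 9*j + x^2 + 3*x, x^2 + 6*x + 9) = x + 3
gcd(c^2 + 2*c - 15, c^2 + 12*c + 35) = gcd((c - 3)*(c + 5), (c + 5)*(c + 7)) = c + 5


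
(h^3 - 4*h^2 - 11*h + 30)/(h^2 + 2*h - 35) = (h^2 + h - 6)/(h + 7)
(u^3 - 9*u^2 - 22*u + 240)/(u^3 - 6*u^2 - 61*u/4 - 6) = 4*(u^2 - u - 30)/(4*u^2 + 8*u + 3)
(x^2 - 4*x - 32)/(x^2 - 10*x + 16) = (x + 4)/(x - 2)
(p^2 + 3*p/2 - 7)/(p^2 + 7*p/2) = (p - 2)/p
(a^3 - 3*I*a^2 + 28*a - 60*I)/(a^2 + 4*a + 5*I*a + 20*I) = (a^2 - 8*I*a - 12)/(a + 4)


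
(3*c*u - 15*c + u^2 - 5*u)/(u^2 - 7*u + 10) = (3*c + u)/(u - 2)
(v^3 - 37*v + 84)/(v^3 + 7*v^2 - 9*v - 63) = (v - 4)/(v + 3)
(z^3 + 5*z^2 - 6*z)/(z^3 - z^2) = (z + 6)/z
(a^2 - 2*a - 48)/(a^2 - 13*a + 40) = (a + 6)/(a - 5)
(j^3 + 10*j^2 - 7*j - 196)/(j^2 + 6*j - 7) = (j^2 + 3*j - 28)/(j - 1)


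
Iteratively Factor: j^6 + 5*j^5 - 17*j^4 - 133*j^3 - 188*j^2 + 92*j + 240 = (j + 3)*(j^5 + 2*j^4 - 23*j^3 - 64*j^2 + 4*j + 80) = (j - 1)*(j + 3)*(j^4 + 3*j^3 - 20*j^2 - 84*j - 80) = (j - 5)*(j - 1)*(j + 3)*(j^3 + 8*j^2 + 20*j + 16) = (j - 5)*(j - 1)*(j + 3)*(j + 4)*(j^2 + 4*j + 4) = (j - 5)*(j - 1)*(j + 2)*(j + 3)*(j + 4)*(j + 2)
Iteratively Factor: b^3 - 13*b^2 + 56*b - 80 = (b - 4)*(b^2 - 9*b + 20) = (b - 4)^2*(b - 5)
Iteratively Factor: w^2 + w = (w)*(w + 1)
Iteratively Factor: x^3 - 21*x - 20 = (x + 4)*(x^2 - 4*x - 5) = (x + 1)*(x + 4)*(x - 5)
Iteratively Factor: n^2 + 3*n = (n + 3)*(n)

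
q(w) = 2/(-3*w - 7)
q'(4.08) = 0.02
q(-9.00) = 0.10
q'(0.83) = 0.07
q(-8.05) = 0.12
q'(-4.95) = 0.10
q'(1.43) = 0.05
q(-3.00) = 1.00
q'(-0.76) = 0.27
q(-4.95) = 0.25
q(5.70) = -0.08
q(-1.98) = -1.89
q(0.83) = -0.21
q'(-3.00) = 1.50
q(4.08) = -0.10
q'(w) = 6/(-3*w - 7)^2 = 6/(3*w + 7)^2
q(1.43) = -0.18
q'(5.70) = 0.01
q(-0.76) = -0.42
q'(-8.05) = 0.02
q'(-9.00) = 0.02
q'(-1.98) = 5.34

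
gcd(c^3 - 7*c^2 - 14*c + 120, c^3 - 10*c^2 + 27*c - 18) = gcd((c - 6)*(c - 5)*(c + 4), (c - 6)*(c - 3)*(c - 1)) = c - 6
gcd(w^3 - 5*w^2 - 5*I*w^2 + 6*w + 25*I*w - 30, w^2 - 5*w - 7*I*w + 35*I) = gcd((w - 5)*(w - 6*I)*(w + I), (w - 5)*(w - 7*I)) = w - 5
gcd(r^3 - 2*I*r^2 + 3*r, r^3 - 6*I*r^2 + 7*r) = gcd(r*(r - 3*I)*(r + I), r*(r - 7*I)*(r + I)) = r^2 + I*r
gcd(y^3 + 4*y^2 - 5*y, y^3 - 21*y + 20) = y^2 + 4*y - 5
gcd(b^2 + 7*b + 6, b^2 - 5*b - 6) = b + 1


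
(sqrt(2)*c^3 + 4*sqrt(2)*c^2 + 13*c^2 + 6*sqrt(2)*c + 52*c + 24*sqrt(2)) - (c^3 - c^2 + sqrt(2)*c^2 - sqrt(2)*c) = -c^3 + sqrt(2)*c^3 + 3*sqrt(2)*c^2 + 14*c^2 + 7*sqrt(2)*c + 52*c + 24*sqrt(2)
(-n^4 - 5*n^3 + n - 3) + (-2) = -n^4 - 5*n^3 + n - 5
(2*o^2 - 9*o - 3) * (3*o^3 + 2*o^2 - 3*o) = 6*o^5 - 23*o^4 - 33*o^3 + 21*o^2 + 9*o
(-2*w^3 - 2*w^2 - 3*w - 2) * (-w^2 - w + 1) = 2*w^5 + 4*w^4 + 3*w^3 + 3*w^2 - w - 2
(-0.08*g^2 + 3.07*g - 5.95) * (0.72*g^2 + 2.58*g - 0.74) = -0.0576*g^4 + 2.004*g^3 + 3.6958*g^2 - 17.6228*g + 4.403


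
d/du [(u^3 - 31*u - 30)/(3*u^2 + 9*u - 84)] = (u^4 + 6*u^3 - 53*u^2 + 60*u + 958)/(3*(u^4 + 6*u^3 - 47*u^2 - 168*u + 784))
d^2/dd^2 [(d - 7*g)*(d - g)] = 2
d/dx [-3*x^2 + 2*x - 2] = 2 - 6*x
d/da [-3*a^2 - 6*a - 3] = -6*a - 6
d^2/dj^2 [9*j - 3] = 0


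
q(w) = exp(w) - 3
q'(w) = exp(w)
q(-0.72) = -2.51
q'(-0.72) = 0.49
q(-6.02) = -3.00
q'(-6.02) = 0.00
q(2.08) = 5.00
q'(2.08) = 8.00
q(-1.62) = -2.80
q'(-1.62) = 0.20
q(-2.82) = -2.94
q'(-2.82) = 0.06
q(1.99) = 4.32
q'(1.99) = 7.32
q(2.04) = 4.69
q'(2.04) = 7.69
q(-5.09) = -2.99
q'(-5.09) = 0.01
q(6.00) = 400.43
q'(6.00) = 403.43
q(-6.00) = -3.00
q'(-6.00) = 0.00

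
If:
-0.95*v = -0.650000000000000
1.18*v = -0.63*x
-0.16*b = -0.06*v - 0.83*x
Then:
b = -6.39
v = 0.68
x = -1.28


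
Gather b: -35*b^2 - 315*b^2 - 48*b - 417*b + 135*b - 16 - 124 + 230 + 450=-350*b^2 - 330*b + 540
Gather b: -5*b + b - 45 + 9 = -4*b - 36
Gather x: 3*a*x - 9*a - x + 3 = -9*a + x*(3*a - 1) + 3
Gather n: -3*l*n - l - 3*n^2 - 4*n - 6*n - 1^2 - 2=-l - 3*n^2 + n*(-3*l - 10) - 3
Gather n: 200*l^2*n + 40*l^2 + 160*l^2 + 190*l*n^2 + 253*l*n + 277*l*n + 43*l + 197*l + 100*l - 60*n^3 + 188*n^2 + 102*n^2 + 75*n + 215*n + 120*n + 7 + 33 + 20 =200*l^2 + 340*l - 60*n^3 + n^2*(190*l + 290) + n*(200*l^2 + 530*l + 410) + 60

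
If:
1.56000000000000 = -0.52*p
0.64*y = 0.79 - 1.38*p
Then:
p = -3.00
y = 7.70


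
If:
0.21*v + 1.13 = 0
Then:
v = -5.38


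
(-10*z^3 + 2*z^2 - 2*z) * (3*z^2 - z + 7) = -30*z^5 + 16*z^4 - 78*z^3 + 16*z^2 - 14*z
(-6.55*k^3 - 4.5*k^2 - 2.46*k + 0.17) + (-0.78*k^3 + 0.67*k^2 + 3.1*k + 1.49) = -7.33*k^3 - 3.83*k^2 + 0.64*k + 1.66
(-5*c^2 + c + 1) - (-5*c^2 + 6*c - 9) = 10 - 5*c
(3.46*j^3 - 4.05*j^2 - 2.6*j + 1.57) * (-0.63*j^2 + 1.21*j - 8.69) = -2.1798*j^5 + 6.7381*j^4 - 33.3299*j^3 + 31.0594*j^2 + 24.4937*j - 13.6433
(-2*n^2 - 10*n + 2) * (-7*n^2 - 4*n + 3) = 14*n^4 + 78*n^3 + 20*n^2 - 38*n + 6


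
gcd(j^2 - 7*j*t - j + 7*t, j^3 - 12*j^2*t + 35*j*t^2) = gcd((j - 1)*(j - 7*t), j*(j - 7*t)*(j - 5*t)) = -j + 7*t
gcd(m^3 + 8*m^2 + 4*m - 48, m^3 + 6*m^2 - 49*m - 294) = m + 6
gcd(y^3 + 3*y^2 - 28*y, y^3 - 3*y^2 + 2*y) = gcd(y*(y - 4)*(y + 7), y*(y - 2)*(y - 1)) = y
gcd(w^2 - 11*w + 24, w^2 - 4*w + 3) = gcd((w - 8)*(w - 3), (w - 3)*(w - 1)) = w - 3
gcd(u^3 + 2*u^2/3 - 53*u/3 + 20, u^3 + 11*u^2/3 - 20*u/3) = u^2 + 11*u/3 - 20/3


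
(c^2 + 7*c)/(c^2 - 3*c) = (c + 7)/(c - 3)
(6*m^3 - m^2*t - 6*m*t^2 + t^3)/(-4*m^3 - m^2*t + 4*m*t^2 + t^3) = (-6*m + t)/(4*m + t)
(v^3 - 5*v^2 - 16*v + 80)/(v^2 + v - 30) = (v^2 - 16)/(v + 6)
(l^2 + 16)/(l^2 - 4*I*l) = (l + 4*I)/l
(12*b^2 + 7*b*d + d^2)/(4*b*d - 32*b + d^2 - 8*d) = (3*b + d)/(d - 8)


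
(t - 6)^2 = t^2 - 12*t + 36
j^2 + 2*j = j*(j + 2)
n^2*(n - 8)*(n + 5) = n^4 - 3*n^3 - 40*n^2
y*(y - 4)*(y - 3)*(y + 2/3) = y^4 - 19*y^3/3 + 22*y^2/3 + 8*y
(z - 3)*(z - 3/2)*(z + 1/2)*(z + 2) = z^4 - 2*z^3 - 23*z^2/4 + 27*z/4 + 9/2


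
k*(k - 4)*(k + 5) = k^3 + k^2 - 20*k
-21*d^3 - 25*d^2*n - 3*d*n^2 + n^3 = (-7*d + n)*(d + n)*(3*d + n)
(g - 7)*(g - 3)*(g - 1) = g^3 - 11*g^2 + 31*g - 21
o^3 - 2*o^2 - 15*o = o*(o - 5)*(o + 3)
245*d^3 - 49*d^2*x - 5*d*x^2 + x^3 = (-7*d + x)*(-5*d + x)*(7*d + x)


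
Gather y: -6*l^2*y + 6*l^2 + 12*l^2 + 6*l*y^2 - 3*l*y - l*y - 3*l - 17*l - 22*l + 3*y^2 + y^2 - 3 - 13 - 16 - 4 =18*l^2 - 42*l + y^2*(6*l + 4) + y*(-6*l^2 - 4*l) - 36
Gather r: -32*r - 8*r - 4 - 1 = -40*r - 5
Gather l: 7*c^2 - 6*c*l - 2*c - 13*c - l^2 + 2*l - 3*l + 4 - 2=7*c^2 - 15*c - l^2 + l*(-6*c - 1) + 2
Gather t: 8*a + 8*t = 8*a + 8*t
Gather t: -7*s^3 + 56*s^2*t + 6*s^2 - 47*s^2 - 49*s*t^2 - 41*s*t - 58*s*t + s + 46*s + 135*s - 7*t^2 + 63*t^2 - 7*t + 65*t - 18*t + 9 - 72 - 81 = -7*s^3 - 41*s^2 + 182*s + t^2*(56 - 49*s) + t*(56*s^2 - 99*s + 40) - 144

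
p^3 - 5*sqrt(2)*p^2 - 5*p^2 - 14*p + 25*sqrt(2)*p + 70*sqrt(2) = (p - 7)*(p + 2)*(p - 5*sqrt(2))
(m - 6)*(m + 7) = m^2 + m - 42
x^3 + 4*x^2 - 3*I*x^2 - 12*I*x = x*(x + 4)*(x - 3*I)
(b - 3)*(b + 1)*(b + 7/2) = b^3 + 3*b^2/2 - 10*b - 21/2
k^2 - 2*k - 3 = (k - 3)*(k + 1)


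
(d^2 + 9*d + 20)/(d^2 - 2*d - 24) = (d + 5)/(d - 6)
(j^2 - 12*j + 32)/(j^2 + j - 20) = (j - 8)/(j + 5)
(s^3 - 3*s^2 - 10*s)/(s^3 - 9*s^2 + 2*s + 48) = s*(s - 5)/(s^2 - 11*s + 24)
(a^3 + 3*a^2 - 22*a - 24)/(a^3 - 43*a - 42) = (a - 4)/(a - 7)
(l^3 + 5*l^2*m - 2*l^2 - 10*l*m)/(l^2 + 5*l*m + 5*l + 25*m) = l*(l - 2)/(l + 5)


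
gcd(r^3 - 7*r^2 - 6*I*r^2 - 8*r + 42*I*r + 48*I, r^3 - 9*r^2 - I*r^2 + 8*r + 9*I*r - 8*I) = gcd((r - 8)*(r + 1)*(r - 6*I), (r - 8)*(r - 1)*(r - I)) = r - 8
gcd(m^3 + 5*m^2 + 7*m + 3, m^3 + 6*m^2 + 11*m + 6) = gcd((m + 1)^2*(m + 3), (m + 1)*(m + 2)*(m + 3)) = m^2 + 4*m + 3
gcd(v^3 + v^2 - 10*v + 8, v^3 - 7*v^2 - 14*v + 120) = v + 4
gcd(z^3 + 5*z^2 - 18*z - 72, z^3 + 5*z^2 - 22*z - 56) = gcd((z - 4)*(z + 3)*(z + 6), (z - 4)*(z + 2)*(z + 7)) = z - 4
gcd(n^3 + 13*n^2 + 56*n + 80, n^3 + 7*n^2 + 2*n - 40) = n^2 + 9*n + 20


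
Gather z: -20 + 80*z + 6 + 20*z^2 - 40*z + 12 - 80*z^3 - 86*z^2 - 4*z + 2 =-80*z^3 - 66*z^2 + 36*z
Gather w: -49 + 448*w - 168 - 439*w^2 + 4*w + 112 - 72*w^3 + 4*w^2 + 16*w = -72*w^3 - 435*w^2 + 468*w - 105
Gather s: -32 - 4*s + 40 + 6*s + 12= 2*s + 20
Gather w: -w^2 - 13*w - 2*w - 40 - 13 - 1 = -w^2 - 15*w - 54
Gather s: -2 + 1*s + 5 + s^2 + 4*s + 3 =s^2 + 5*s + 6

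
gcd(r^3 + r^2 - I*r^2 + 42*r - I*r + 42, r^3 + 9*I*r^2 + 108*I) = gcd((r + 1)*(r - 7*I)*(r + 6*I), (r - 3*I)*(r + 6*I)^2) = r + 6*I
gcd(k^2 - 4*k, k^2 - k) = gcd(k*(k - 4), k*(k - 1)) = k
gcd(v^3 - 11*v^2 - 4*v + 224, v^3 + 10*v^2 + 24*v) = v + 4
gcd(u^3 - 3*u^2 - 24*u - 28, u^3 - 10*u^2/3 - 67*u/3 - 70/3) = u^2 - 5*u - 14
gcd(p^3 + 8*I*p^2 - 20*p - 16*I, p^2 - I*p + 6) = p + 2*I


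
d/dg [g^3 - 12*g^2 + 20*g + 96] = 3*g^2 - 24*g + 20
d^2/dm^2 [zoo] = 0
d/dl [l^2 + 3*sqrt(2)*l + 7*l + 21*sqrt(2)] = 2*l + 3*sqrt(2) + 7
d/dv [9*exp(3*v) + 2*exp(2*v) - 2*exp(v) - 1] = (27*exp(2*v) + 4*exp(v) - 2)*exp(v)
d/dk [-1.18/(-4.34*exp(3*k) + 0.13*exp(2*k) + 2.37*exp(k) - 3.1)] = (-15.3636*exp(2*k) + 0.3068*exp(k) + 2.7966)*exp(k)/(4.34*exp(3*k) - 0.13*exp(2*k) - 2.37*exp(k) + 3.1)^2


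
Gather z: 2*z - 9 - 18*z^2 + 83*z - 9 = -18*z^2 + 85*z - 18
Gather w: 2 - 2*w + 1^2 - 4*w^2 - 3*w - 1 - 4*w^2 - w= -8*w^2 - 6*w + 2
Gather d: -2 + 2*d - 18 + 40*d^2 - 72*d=40*d^2 - 70*d - 20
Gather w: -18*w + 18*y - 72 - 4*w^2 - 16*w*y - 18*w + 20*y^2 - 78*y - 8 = -4*w^2 + w*(-16*y - 36) + 20*y^2 - 60*y - 80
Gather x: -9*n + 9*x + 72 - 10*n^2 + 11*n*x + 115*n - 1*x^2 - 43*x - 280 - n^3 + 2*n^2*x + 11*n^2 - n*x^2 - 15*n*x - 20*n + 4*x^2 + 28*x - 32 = -n^3 + n^2 + 86*n + x^2*(3 - n) + x*(2*n^2 - 4*n - 6) - 240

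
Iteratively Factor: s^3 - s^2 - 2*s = (s)*(s^2 - s - 2) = s*(s - 2)*(s + 1)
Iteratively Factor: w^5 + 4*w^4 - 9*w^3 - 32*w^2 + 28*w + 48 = (w - 2)*(w^4 + 6*w^3 + 3*w^2 - 26*w - 24) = (w - 2)^2*(w^3 + 8*w^2 + 19*w + 12) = (w - 2)^2*(w + 4)*(w^2 + 4*w + 3) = (w - 2)^2*(w + 3)*(w + 4)*(w + 1)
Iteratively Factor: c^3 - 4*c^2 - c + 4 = (c - 1)*(c^2 - 3*c - 4) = (c - 1)*(c + 1)*(c - 4)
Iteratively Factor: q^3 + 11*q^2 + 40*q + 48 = (q + 4)*(q^2 + 7*q + 12) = (q + 4)^2*(q + 3)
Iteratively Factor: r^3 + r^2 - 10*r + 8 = (r - 2)*(r^2 + 3*r - 4) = (r - 2)*(r - 1)*(r + 4)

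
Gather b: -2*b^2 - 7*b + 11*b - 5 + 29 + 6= -2*b^2 + 4*b + 30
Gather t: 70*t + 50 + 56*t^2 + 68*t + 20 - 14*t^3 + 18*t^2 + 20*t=-14*t^3 + 74*t^2 + 158*t + 70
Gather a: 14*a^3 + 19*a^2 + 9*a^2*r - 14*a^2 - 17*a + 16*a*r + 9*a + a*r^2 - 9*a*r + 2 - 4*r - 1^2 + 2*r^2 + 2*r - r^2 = 14*a^3 + a^2*(9*r + 5) + a*(r^2 + 7*r - 8) + r^2 - 2*r + 1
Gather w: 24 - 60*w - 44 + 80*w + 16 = 20*w - 4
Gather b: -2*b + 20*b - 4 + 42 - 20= 18*b + 18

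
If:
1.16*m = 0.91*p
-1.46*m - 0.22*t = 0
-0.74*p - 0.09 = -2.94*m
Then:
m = 0.05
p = 0.06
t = -0.30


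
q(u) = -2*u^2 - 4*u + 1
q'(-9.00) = 32.00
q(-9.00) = -125.00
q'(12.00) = -52.00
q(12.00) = -335.00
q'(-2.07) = 4.28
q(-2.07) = 0.71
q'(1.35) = -9.40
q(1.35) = -8.04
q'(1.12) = -8.48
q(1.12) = -5.99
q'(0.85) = -7.40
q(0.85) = -3.84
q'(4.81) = -23.24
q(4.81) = -64.51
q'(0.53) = -6.12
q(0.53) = -1.68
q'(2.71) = -14.84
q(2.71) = -24.53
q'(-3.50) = 10.00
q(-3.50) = -9.50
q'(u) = -4*u - 4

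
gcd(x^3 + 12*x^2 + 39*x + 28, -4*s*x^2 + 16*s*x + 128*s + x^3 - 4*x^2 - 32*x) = x + 4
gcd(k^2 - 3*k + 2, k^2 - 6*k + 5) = k - 1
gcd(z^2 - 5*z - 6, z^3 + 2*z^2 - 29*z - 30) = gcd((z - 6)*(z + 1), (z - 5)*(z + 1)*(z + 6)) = z + 1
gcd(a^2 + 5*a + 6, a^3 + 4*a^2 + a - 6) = a^2 + 5*a + 6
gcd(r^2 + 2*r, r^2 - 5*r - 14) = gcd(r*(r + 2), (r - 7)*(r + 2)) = r + 2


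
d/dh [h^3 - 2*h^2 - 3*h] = 3*h^2 - 4*h - 3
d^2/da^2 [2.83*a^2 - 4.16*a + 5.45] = 5.66000000000000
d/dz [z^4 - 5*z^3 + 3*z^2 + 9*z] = 4*z^3 - 15*z^2 + 6*z + 9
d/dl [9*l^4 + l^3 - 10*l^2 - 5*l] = 36*l^3 + 3*l^2 - 20*l - 5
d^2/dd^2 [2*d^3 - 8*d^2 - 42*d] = 12*d - 16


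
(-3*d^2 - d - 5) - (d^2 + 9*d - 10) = -4*d^2 - 10*d + 5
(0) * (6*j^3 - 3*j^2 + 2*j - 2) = 0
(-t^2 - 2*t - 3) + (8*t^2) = 7*t^2 - 2*t - 3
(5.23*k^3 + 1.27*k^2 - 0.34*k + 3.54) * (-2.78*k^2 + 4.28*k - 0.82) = -14.5394*k^5 + 18.8538*k^4 + 2.0922*k^3 - 12.3378*k^2 + 15.43*k - 2.9028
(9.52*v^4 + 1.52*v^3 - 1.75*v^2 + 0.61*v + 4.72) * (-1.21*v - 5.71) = -11.5192*v^5 - 56.1984*v^4 - 6.5617*v^3 + 9.2544*v^2 - 9.1943*v - 26.9512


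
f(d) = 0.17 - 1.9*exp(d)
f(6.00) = -766.34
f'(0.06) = -2.02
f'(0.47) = -3.04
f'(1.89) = -12.58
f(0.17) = -2.08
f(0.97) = -4.84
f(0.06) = -1.85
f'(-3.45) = -0.06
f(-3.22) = 0.09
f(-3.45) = 0.11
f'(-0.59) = -1.05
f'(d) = -1.9*exp(d)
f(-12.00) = 0.17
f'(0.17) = -2.25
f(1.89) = -12.41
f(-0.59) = -0.88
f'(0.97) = -5.01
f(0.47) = -2.87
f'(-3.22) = -0.08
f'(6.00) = -766.51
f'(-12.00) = 0.00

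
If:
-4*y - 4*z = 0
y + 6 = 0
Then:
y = -6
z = 6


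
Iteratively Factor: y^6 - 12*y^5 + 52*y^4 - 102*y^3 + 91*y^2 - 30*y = (y - 1)*(y^5 - 11*y^4 + 41*y^3 - 61*y^2 + 30*y) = y*(y - 1)*(y^4 - 11*y^3 + 41*y^2 - 61*y + 30) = y*(y - 5)*(y - 1)*(y^3 - 6*y^2 + 11*y - 6) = y*(y - 5)*(y - 3)*(y - 1)*(y^2 - 3*y + 2) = y*(y - 5)*(y - 3)*(y - 1)^2*(y - 2)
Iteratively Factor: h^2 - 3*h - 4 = (h + 1)*(h - 4)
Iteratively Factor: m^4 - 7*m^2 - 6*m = (m - 3)*(m^3 + 3*m^2 + 2*m) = (m - 3)*(m + 1)*(m^2 + 2*m) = (m - 3)*(m + 1)*(m + 2)*(m)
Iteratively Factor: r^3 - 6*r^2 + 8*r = (r - 4)*(r^2 - 2*r) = r*(r - 4)*(r - 2)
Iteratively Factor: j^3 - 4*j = (j - 2)*(j^2 + 2*j) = (j - 2)*(j + 2)*(j)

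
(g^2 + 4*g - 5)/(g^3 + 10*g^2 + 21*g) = (g^2 + 4*g - 5)/(g*(g^2 + 10*g + 21))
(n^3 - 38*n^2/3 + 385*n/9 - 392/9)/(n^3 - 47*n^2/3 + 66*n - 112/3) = (9*n^2 - 42*n + 49)/(3*(3*n^2 - 23*n + 14))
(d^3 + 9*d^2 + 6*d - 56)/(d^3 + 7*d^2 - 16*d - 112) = (d - 2)/(d - 4)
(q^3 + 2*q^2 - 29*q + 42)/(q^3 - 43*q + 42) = (q^2 - 5*q + 6)/(q^2 - 7*q + 6)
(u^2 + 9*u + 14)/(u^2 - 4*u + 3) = (u^2 + 9*u + 14)/(u^2 - 4*u + 3)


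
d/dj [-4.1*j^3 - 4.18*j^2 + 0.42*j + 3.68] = -12.3*j^2 - 8.36*j + 0.42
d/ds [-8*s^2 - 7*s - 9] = -16*s - 7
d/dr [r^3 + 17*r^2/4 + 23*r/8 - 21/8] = 3*r^2 + 17*r/2 + 23/8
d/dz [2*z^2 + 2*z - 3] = 4*z + 2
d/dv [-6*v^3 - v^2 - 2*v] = -18*v^2 - 2*v - 2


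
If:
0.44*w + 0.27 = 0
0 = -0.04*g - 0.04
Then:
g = -1.00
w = -0.61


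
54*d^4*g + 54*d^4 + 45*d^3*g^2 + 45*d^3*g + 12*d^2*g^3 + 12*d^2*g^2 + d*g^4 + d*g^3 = (3*d + g)^2*(6*d + g)*(d*g + d)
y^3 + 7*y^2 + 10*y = y*(y + 2)*(y + 5)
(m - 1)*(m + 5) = m^2 + 4*m - 5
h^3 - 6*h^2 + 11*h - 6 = (h - 3)*(h - 2)*(h - 1)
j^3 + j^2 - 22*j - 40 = (j - 5)*(j + 2)*(j + 4)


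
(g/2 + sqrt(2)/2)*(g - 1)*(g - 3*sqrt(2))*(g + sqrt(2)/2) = g^4/2 - 3*sqrt(2)*g^3/4 - g^3/2 - 4*g^2 + 3*sqrt(2)*g^2/4 - 3*sqrt(2)*g/2 + 4*g + 3*sqrt(2)/2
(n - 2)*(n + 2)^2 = n^3 + 2*n^2 - 4*n - 8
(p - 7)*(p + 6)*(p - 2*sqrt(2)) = p^3 - 2*sqrt(2)*p^2 - p^2 - 42*p + 2*sqrt(2)*p + 84*sqrt(2)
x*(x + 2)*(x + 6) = x^3 + 8*x^2 + 12*x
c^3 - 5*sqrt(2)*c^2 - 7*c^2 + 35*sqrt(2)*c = c*(c - 7)*(c - 5*sqrt(2))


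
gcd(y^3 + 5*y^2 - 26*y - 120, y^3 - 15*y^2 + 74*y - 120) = y - 5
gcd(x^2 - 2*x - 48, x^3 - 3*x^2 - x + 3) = 1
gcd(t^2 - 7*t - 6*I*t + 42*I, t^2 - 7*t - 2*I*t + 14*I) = t - 7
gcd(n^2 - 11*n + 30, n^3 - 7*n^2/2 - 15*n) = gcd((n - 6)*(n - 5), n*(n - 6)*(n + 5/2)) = n - 6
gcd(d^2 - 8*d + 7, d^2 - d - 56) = 1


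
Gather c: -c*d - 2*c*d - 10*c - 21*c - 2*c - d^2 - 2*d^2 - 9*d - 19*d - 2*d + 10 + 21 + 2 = c*(-3*d - 33) - 3*d^2 - 30*d + 33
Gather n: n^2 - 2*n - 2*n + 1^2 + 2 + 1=n^2 - 4*n + 4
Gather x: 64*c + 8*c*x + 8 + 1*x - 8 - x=8*c*x + 64*c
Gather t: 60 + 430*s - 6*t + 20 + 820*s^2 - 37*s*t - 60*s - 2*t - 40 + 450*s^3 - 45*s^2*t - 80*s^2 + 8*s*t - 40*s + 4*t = 450*s^3 + 740*s^2 + 330*s + t*(-45*s^2 - 29*s - 4) + 40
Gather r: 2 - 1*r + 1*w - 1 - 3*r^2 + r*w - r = -3*r^2 + r*(w - 2) + w + 1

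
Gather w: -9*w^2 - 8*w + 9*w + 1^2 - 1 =-9*w^2 + w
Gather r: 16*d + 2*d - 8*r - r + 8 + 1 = 18*d - 9*r + 9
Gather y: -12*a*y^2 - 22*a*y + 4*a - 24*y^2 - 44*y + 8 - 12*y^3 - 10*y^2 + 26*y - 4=4*a - 12*y^3 + y^2*(-12*a - 34) + y*(-22*a - 18) + 4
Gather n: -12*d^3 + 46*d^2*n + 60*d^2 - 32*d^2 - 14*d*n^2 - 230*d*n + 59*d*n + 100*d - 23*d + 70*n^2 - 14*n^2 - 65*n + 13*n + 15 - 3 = -12*d^3 + 28*d^2 + 77*d + n^2*(56 - 14*d) + n*(46*d^2 - 171*d - 52) + 12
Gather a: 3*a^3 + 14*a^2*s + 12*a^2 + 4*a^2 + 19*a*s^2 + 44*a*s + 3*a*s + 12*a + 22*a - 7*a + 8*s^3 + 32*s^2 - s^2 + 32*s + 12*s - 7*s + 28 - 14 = 3*a^3 + a^2*(14*s + 16) + a*(19*s^2 + 47*s + 27) + 8*s^3 + 31*s^2 + 37*s + 14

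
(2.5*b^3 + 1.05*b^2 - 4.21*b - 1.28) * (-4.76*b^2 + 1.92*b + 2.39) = -11.9*b^5 - 0.198*b^4 + 28.0306*b^3 + 0.5191*b^2 - 12.5195*b - 3.0592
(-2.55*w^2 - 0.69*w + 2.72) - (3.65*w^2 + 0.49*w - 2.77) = -6.2*w^2 - 1.18*w + 5.49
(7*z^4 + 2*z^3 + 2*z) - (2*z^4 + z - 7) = 5*z^4 + 2*z^3 + z + 7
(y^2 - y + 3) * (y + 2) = y^3 + y^2 + y + 6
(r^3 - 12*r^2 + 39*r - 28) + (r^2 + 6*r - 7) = r^3 - 11*r^2 + 45*r - 35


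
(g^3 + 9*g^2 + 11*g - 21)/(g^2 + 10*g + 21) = g - 1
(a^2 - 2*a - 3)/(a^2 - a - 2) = (a - 3)/(a - 2)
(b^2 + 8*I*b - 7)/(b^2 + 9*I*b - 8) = (b + 7*I)/(b + 8*I)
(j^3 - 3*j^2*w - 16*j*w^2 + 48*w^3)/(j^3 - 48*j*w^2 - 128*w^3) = (-j^2 + 7*j*w - 12*w^2)/(-j^2 + 4*j*w + 32*w^2)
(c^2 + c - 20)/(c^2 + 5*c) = (c - 4)/c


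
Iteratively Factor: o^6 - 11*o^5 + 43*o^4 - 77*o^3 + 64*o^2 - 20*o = (o - 5)*(o^5 - 6*o^4 + 13*o^3 - 12*o^2 + 4*o) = (o - 5)*(o - 1)*(o^4 - 5*o^3 + 8*o^2 - 4*o) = (o - 5)*(o - 2)*(o - 1)*(o^3 - 3*o^2 + 2*o) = (o - 5)*(o - 2)*(o - 1)^2*(o^2 - 2*o) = (o - 5)*(o - 2)^2*(o - 1)^2*(o)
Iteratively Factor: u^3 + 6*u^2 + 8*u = (u)*(u^2 + 6*u + 8) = u*(u + 4)*(u + 2)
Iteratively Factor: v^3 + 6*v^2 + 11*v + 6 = (v + 3)*(v^2 + 3*v + 2) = (v + 2)*(v + 3)*(v + 1)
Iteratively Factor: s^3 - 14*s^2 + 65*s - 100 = (s - 4)*(s^2 - 10*s + 25) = (s - 5)*(s - 4)*(s - 5)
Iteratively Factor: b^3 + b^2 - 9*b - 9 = (b - 3)*(b^2 + 4*b + 3) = (b - 3)*(b + 3)*(b + 1)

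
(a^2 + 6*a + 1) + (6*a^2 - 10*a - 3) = 7*a^2 - 4*a - 2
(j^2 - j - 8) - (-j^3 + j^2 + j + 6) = j^3 - 2*j - 14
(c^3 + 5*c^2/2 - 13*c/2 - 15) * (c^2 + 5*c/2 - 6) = c^5 + 5*c^4 - 25*c^3/4 - 185*c^2/4 + 3*c/2 + 90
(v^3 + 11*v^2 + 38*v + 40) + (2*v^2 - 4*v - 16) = v^3 + 13*v^2 + 34*v + 24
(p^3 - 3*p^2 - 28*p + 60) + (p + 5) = p^3 - 3*p^2 - 27*p + 65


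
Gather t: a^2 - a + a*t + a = a^2 + a*t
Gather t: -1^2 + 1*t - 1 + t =2*t - 2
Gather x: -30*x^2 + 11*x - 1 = -30*x^2 + 11*x - 1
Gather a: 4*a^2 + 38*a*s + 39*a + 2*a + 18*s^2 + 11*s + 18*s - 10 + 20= 4*a^2 + a*(38*s + 41) + 18*s^2 + 29*s + 10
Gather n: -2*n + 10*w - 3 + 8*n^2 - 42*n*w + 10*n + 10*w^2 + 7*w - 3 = 8*n^2 + n*(8 - 42*w) + 10*w^2 + 17*w - 6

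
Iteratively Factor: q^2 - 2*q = (q - 2)*(q)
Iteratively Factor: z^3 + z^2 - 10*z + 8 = (z + 4)*(z^2 - 3*z + 2) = (z - 1)*(z + 4)*(z - 2)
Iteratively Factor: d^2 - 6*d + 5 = (d - 5)*(d - 1)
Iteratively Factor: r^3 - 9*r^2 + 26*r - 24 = (r - 3)*(r^2 - 6*r + 8) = (r - 3)*(r - 2)*(r - 4)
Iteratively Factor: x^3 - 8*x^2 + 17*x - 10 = (x - 1)*(x^2 - 7*x + 10) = (x - 5)*(x - 1)*(x - 2)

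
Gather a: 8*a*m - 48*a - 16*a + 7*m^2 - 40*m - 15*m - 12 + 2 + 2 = a*(8*m - 64) + 7*m^2 - 55*m - 8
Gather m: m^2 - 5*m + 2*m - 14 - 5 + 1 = m^2 - 3*m - 18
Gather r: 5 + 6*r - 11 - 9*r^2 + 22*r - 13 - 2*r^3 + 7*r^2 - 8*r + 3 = -2*r^3 - 2*r^2 + 20*r - 16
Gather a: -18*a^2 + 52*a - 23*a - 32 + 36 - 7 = -18*a^2 + 29*a - 3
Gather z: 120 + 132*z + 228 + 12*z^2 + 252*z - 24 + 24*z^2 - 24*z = 36*z^2 + 360*z + 324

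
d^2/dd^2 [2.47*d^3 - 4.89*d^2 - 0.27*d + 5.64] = 14.82*d - 9.78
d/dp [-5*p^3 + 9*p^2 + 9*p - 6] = -15*p^2 + 18*p + 9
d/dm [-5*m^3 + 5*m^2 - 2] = 5*m*(2 - 3*m)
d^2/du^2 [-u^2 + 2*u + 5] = -2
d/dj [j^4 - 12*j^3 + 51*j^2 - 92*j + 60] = 4*j^3 - 36*j^2 + 102*j - 92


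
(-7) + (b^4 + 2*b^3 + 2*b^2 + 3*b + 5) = b^4 + 2*b^3 + 2*b^2 + 3*b - 2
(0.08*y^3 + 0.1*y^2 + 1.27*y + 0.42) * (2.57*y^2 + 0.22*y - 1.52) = 0.2056*y^5 + 0.2746*y^4 + 3.1643*y^3 + 1.2068*y^2 - 1.838*y - 0.6384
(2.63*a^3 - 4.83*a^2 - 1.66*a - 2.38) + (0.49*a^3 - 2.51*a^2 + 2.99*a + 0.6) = 3.12*a^3 - 7.34*a^2 + 1.33*a - 1.78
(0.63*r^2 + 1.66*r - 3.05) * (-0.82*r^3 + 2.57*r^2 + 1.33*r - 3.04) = -0.5166*r^5 + 0.2579*r^4 + 7.6051*r^3 - 7.5459*r^2 - 9.1029*r + 9.272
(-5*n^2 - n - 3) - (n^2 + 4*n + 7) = -6*n^2 - 5*n - 10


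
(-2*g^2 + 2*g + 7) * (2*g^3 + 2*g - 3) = -4*g^5 + 4*g^4 + 10*g^3 + 10*g^2 + 8*g - 21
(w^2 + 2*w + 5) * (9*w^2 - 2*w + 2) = 9*w^4 + 16*w^3 + 43*w^2 - 6*w + 10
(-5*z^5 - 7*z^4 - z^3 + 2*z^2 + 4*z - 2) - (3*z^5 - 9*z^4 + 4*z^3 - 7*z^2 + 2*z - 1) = -8*z^5 + 2*z^4 - 5*z^3 + 9*z^2 + 2*z - 1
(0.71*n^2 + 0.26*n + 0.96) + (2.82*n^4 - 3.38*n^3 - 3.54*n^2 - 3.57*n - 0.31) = 2.82*n^4 - 3.38*n^3 - 2.83*n^2 - 3.31*n + 0.65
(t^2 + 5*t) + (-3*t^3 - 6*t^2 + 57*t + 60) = -3*t^3 - 5*t^2 + 62*t + 60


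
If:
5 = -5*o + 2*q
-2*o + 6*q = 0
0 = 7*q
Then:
No Solution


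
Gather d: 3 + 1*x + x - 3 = 2*x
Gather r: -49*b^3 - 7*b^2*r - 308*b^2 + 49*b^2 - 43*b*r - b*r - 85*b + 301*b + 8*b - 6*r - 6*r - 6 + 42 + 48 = -49*b^3 - 259*b^2 + 224*b + r*(-7*b^2 - 44*b - 12) + 84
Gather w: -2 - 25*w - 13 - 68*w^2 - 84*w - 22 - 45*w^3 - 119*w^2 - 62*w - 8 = -45*w^3 - 187*w^2 - 171*w - 45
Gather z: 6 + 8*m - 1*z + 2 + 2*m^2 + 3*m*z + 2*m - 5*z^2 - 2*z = 2*m^2 + 10*m - 5*z^2 + z*(3*m - 3) + 8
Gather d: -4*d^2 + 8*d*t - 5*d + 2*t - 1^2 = -4*d^2 + d*(8*t - 5) + 2*t - 1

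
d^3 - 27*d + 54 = (d - 3)^2*(d + 6)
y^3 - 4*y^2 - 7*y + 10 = (y - 5)*(y - 1)*(y + 2)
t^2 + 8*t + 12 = (t + 2)*(t + 6)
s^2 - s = s*(s - 1)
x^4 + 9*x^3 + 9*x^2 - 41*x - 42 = (x - 2)*(x + 1)*(x + 3)*(x + 7)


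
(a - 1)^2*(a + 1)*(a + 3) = a^4 + 2*a^3 - 4*a^2 - 2*a + 3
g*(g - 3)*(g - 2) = g^3 - 5*g^2 + 6*g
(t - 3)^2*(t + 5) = t^3 - t^2 - 21*t + 45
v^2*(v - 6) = v^3 - 6*v^2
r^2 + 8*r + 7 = (r + 1)*(r + 7)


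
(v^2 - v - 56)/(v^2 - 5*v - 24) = (v + 7)/(v + 3)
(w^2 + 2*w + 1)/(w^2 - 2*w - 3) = (w + 1)/(w - 3)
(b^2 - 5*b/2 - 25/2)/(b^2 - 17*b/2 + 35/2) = (2*b + 5)/(2*b - 7)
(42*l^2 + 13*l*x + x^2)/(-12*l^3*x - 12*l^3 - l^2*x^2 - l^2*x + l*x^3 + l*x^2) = (42*l^2 + 13*l*x + x^2)/(l*(-12*l^2*x - 12*l^2 - l*x^2 - l*x + x^3 + x^2))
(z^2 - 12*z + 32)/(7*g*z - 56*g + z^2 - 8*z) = (z - 4)/(7*g + z)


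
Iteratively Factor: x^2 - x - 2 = (x - 2)*(x + 1)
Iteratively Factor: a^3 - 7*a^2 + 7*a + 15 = (a - 3)*(a^2 - 4*a - 5) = (a - 3)*(a + 1)*(a - 5)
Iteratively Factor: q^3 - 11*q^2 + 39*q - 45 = (q - 5)*(q^2 - 6*q + 9) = (q - 5)*(q - 3)*(q - 3)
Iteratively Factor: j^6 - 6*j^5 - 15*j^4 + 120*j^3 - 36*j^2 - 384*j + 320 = (j - 2)*(j^5 - 4*j^4 - 23*j^3 + 74*j^2 + 112*j - 160) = (j - 2)*(j + 4)*(j^4 - 8*j^3 + 9*j^2 + 38*j - 40) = (j - 4)*(j - 2)*(j + 4)*(j^3 - 4*j^2 - 7*j + 10) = (j - 5)*(j - 4)*(j - 2)*(j + 4)*(j^2 + j - 2) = (j - 5)*(j - 4)*(j - 2)*(j + 2)*(j + 4)*(j - 1)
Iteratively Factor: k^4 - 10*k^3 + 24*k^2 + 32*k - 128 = (k - 4)*(k^3 - 6*k^2 + 32) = (k - 4)^2*(k^2 - 2*k - 8) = (k - 4)^3*(k + 2)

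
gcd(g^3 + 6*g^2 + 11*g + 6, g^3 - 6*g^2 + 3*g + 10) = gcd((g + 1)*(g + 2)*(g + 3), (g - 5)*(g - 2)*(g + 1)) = g + 1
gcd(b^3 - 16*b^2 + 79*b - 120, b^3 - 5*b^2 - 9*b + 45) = b^2 - 8*b + 15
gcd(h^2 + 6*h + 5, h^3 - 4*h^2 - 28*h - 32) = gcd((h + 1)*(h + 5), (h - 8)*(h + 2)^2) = 1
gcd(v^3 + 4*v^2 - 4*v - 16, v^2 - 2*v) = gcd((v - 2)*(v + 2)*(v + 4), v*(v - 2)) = v - 2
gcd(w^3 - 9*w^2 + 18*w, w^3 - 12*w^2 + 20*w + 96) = w - 6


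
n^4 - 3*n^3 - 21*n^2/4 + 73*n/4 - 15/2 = (n - 3)*(n - 2)*(n - 1/2)*(n + 5/2)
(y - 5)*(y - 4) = y^2 - 9*y + 20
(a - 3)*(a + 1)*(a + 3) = a^3 + a^2 - 9*a - 9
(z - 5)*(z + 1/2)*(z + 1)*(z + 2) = z^4 - 3*z^3/2 - 14*z^2 - 33*z/2 - 5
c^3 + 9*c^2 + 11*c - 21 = (c - 1)*(c + 3)*(c + 7)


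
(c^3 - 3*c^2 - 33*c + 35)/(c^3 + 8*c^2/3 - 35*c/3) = 3*(c^2 - 8*c + 7)/(c*(3*c - 7))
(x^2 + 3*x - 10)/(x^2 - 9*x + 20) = (x^2 + 3*x - 10)/(x^2 - 9*x + 20)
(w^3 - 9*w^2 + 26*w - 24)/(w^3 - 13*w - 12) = (w^2 - 5*w + 6)/(w^2 + 4*w + 3)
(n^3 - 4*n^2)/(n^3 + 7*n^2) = (n - 4)/(n + 7)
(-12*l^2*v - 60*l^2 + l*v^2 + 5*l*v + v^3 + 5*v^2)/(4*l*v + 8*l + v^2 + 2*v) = (-3*l*v - 15*l + v^2 + 5*v)/(v + 2)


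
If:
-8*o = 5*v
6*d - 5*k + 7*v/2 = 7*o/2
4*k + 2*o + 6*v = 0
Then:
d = -31*v/16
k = -19*v/16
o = -5*v/8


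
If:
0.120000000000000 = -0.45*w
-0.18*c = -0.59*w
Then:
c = -0.87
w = -0.27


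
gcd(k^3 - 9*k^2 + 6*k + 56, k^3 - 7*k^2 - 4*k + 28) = k^2 - 5*k - 14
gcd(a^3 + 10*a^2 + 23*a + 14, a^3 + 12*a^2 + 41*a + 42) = a^2 + 9*a + 14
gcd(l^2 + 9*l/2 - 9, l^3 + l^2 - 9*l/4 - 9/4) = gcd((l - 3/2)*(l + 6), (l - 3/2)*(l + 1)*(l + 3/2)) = l - 3/2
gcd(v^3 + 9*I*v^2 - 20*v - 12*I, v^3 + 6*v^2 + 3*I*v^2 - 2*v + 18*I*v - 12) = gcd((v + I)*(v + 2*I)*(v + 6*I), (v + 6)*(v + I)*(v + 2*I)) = v^2 + 3*I*v - 2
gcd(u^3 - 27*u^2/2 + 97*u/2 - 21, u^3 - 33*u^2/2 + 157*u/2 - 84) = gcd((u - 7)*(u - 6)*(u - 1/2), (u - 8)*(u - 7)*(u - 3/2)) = u - 7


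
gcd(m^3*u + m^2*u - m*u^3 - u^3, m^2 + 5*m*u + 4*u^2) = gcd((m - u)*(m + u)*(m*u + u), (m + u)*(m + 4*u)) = m + u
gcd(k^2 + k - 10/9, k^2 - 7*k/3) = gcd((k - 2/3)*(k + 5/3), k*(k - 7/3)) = 1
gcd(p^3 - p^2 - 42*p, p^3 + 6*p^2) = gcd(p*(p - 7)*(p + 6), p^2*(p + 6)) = p^2 + 6*p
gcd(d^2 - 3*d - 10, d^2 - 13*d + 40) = d - 5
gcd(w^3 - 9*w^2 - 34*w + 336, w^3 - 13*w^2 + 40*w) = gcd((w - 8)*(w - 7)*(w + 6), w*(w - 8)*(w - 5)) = w - 8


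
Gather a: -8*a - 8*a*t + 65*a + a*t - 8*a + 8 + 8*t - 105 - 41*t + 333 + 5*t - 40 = a*(49 - 7*t) - 28*t + 196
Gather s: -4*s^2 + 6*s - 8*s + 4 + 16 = -4*s^2 - 2*s + 20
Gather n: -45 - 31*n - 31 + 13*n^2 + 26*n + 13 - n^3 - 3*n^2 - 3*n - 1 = -n^3 + 10*n^2 - 8*n - 64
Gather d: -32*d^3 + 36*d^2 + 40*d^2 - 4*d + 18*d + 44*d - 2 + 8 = -32*d^3 + 76*d^2 + 58*d + 6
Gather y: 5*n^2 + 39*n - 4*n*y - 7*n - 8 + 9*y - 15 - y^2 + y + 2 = 5*n^2 + 32*n - y^2 + y*(10 - 4*n) - 21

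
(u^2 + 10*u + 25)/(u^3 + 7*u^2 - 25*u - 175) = (u + 5)/(u^2 + 2*u - 35)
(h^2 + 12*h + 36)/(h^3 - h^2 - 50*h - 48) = (h + 6)/(h^2 - 7*h - 8)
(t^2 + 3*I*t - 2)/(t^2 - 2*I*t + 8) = (t + I)/(t - 4*I)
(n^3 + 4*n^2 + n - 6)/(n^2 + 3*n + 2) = (n^2 + 2*n - 3)/(n + 1)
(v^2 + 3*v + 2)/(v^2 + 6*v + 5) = (v + 2)/(v + 5)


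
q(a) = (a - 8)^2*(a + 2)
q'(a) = (a - 8)^2 + (a + 2)*(2*a - 16) = (a - 8)*(3*a - 4)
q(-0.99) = 81.63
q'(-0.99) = 62.66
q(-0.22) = 120.27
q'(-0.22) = 38.31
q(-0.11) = 124.31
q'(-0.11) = 35.12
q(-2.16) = -16.52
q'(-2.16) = 106.48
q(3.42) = 113.69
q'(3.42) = -28.67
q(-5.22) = -562.75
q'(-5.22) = 259.91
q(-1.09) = 75.19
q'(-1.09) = 66.08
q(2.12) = 142.45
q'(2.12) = -13.88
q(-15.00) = -6877.00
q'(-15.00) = 1127.00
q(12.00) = 224.00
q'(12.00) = 128.00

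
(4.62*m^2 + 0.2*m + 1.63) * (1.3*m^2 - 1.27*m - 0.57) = 6.006*m^4 - 5.6074*m^3 - 0.7684*m^2 - 2.1841*m - 0.9291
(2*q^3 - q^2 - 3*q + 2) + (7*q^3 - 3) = 9*q^3 - q^2 - 3*q - 1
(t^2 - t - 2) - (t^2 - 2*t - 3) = t + 1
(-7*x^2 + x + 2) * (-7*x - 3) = 49*x^3 + 14*x^2 - 17*x - 6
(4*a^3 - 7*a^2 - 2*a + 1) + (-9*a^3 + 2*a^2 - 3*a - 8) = -5*a^3 - 5*a^2 - 5*a - 7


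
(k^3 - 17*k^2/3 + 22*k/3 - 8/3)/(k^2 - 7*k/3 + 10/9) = 3*(k^2 - 5*k + 4)/(3*k - 5)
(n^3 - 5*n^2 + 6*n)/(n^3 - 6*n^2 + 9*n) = (n - 2)/(n - 3)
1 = 1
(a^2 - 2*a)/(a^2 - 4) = a/(a + 2)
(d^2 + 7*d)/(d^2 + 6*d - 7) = d/(d - 1)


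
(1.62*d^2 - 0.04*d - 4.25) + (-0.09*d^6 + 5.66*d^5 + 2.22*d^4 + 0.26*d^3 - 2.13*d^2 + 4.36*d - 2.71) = -0.09*d^6 + 5.66*d^5 + 2.22*d^4 + 0.26*d^3 - 0.51*d^2 + 4.32*d - 6.96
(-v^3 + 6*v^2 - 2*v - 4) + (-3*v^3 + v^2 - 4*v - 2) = -4*v^3 + 7*v^2 - 6*v - 6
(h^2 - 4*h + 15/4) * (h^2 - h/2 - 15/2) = h^4 - 9*h^3/2 - 7*h^2/4 + 225*h/8 - 225/8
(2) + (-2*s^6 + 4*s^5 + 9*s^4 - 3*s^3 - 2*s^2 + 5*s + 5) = -2*s^6 + 4*s^5 + 9*s^4 - 3*s^3 - 2*s^2 + 5*s + 7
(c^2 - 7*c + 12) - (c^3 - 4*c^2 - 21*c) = -c^3 + 5*c^2 + 14*c + 12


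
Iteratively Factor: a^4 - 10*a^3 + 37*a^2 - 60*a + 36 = (a - 3)*(a^3 - 7*a^2 + 16*a - 12) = (a - 3)^2*(a^2 - 4*a + 4) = (a - 3)^2*(a - 2)*(a - 2)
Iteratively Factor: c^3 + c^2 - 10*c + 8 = (c + 4)*(c^2 - 3*c + 2) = (c - 2)*(c + 4)*(c - 1)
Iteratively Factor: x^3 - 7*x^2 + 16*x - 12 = (x - 3)*(x^2 - 4*x + 4) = (x - 3)*(x - 2)*(x - 2)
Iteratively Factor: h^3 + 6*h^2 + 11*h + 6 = (h + 1)*(h^2 + 5*h + 6) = (h + 1)*(h + 3)*(h + 2)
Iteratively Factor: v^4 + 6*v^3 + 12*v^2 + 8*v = (v + 2)*(v^3 + 4*v^2 + 4*v) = (v + 2)^2*(v^2 + 2*v) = (v + 2)^3*(v)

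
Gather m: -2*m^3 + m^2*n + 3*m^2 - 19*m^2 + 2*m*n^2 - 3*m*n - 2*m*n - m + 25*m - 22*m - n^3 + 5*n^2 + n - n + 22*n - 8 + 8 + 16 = -2*m^3 + m^2*(n - 16) + m*(2*n^2 - 5*n + 2) - n^3 + 5*n^2 + 22*n + 16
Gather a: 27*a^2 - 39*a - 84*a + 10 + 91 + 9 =27*a^2 - 123*a + 110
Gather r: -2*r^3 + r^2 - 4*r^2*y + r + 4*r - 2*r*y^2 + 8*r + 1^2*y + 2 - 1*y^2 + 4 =-2*r^3 + r^2*(1 - 4*y) + r*(13 - 2*y^2) - y^2 + y + 6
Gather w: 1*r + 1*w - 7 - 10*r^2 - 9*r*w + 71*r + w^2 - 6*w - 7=-10*r^2 + 72*r + w^2 + w*(-9*r - 5) - 14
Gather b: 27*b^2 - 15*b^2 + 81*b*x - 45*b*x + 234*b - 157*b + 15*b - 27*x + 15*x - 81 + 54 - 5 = 12*b^2 + b*(36*x + 92) - 12*x - 32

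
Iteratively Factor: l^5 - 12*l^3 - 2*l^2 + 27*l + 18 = (l - 2)*(l^4 + 2*l^3 - 8*l^2 - 18*l - 9) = (l - 3)*(l - 2)*(l^3 + 5*l^2 + 7*l + 3) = (l - 3)*(l - 2)*(l + 1)*(l^2 + 4*l + 3) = (l - 3)*(l - 2)*(l + 1)^2*(l + 3)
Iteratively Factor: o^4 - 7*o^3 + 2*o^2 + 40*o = (o + 2)*(o^3 - 9*o^2 + 20*o) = (o - 4)*(o + 2)*(o^2 - 5*o) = (o - 5)*(o - 4)*(o + 2)*(o)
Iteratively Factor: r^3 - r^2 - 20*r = (r + 4)*(r^2 - 5*r) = (r - 5)*(r + 4)*(r)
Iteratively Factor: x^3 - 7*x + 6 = (x - 1)*(x^2 + x - 6) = (x - 2)*(x - 1)*(x + 3)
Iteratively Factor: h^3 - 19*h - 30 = (h - 5)*(h^2 + 5*h + 6) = (h - 5)*(h + 3)*(h + 2)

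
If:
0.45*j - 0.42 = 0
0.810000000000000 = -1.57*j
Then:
No Solution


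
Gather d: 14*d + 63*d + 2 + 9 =77*d + 11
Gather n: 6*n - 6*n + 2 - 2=0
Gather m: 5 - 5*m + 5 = 10 - 5*m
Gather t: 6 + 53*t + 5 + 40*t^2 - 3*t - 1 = 40*t^2 + 50*t + 10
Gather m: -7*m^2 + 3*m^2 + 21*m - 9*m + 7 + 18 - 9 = -4*m^2 + 12*m + 16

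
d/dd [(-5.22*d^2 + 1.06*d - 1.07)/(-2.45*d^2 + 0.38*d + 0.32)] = (0.6134*d^2 - 8.5838*d + 0.7458)/(6.0025*d^4 - 1.862*d^3 - 1.4236*d^2 + 0.2432*d + 0.1024)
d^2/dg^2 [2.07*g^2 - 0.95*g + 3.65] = 4.14000000000000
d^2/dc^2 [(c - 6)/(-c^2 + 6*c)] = -2/c^3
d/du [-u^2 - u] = -2*u - 1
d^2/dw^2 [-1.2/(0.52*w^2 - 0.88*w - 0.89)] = (-0.64896*w^2 + 1.09824*w + 1.2*(1.04*w - 0.88)*(2.08*w - 1.76) + 1.11072)/(-0.52*w^2 + 0.88*w + 0.89)^3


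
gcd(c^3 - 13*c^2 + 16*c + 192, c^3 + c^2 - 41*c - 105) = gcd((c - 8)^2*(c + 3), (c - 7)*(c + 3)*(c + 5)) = c + 3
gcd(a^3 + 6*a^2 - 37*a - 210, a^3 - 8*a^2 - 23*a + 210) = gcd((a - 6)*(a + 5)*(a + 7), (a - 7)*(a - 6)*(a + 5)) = a^2 - a - 30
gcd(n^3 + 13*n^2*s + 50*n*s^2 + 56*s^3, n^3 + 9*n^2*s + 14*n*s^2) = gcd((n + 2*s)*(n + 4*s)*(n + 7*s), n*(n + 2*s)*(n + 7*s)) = n^2 + 9*n*s + 14*s^2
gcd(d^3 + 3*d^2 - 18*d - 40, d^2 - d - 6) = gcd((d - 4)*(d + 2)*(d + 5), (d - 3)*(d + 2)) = d + 2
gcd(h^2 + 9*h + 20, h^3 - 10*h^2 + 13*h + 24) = 1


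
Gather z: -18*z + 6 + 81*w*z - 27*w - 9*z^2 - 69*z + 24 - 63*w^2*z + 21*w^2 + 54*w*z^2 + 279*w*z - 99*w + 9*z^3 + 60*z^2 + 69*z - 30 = 21*w^2 - 126*w + 9*z^3 + z^2*(54*w + 51) + z*(-63*w^2 + 360*w - 18)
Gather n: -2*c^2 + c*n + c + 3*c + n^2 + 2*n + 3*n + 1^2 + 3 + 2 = -2*c^2 + 4*c + n^2 + n*(c + 5) + 6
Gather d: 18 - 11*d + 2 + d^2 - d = d^2 - 12*d + 20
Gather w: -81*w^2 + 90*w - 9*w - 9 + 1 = -81*w^2 + 81*w - 8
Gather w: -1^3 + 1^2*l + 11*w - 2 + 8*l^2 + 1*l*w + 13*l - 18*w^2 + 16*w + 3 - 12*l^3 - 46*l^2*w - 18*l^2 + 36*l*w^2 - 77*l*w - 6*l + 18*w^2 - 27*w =-12*l^3 - 10*l^2 + 36*l*w^2 + 8*l + w*(-46*l^2 - 76*l)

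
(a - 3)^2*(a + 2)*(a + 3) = a^4 - a^3 - 15*a^2 + 9*a + 54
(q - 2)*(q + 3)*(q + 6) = q^3 + 7*q^2 - 36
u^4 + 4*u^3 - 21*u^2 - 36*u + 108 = (u - 3)*(u - 2)*(u + 3)*(u + 6)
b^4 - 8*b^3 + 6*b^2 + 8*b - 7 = (b - 7)*(b - 1)^2*(b + 1)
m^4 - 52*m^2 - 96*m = m*(m - 8)*(m + 2)*(m + 6)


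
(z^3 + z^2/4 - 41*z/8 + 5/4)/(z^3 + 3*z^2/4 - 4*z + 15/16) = 2*(z - 2)/(2*z - 3)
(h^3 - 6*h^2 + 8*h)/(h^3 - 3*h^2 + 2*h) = (h - 4)/(h - 1)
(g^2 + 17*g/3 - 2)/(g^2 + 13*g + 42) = (g - 1/3)/(g + 7)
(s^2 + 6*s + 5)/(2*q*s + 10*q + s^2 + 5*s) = (s + 1)/(2*q + s)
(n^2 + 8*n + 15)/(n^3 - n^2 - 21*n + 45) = (n + 3)/(n^2 - 6*n + 9)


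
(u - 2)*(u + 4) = u^2 + 2*u - 8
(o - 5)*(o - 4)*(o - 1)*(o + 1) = o^4 - 9*o^3 + 19*o^2 + 9*o - 20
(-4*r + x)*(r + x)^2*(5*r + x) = -20*r^4 - 39*r^3*x - 17*r^2*x^2 + 3*r*x^3 + x^4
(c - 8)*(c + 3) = c^2 - 5*c - 24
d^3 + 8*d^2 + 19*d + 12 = (d + 1)*(d + 3)*(d + 4)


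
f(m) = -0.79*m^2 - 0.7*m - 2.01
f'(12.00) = -19.66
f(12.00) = -124.17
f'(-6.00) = 8.78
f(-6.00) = -26.25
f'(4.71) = -8.14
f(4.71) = -22.83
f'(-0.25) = -0.30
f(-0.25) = -1.88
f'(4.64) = -8.03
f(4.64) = -22.27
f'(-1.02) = 0.91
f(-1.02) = -2.12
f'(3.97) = -6.97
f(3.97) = -17.24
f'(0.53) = -1.54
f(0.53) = -2.60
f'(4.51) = -7.83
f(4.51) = -21.24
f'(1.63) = -3.28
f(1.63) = -5.25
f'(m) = -1.58*m - 0.7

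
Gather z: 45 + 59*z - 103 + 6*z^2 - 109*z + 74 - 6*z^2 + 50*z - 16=0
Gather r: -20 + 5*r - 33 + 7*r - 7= 12*r - 60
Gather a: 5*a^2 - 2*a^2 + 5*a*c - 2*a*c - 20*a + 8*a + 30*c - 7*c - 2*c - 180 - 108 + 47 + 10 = 3*a^2 + a*(3*c - 12) + 21*c - 231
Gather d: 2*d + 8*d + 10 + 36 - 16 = 10*d + 30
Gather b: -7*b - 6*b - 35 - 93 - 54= -13*b - 182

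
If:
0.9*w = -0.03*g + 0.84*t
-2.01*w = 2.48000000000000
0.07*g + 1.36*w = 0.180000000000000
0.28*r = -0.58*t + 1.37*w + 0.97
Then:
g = 26.54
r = -1.80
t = -0.37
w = -1.23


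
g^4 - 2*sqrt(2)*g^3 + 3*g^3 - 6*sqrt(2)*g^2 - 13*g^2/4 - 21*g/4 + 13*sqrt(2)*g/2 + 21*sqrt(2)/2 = (g - 3/2)*(g + 1)*(g + 7/2)*(g - 2*sqrt(2))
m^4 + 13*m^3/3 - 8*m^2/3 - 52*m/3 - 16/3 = (m - 2)*(m + 1/3)*(m + 2)*(m + 4)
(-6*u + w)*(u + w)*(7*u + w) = -42*u^3 - 41*u^2*w + 2*u*w^2 + w^3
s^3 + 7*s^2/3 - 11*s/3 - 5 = (s - 5/3)*(s + 1)*(s + 3)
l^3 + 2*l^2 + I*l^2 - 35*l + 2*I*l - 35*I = (l - 5)*(l + 7)*(l + I)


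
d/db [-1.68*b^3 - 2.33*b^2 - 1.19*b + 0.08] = -5.04*b^2 - 4.66*b - 1.19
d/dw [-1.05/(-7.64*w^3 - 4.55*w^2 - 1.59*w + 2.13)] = (-24.066*w^2 - 9.555*w - 1.6695)/(7.64*w^3 + 4.55*w^2 + 1.59*w - 2.13)^2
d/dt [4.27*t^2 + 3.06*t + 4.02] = 8.54*t + 3.06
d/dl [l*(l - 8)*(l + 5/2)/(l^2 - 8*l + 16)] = (l^3 - 12*l^2 + 64*l + 80)/(l^3 - 12*l^2 + 48*l - 64)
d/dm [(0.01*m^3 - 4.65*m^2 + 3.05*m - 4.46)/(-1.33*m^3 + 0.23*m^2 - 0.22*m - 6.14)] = (6.93889390390723e-18*m^5 - 6.1822*m^4 + 8.1086*m^3 - 17.6581*m^2 + 59.1536*m - 19.7082)/(1.7689*m^6 - 0.6118*m^5 + 0.6381*m^4 + 16.2312*m^3 - 2.776*m^2 + 2.7016*m + 37.6996)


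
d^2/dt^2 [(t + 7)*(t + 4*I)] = 2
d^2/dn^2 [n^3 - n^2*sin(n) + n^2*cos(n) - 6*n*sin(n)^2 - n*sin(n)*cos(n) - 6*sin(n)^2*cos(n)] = -sqrt(2)*n^2*cos(n + pi/4) + 2*n*sin(2*n) - 4*sqrt(2)*n*sin(n + pi/4) - 12*n*cos(2*n) + 6*n - 2*sin(n) - 12*sin(2*n) + 7*cos(n)/2 - 2*cos(2*n) - 27*cos(3*n)/2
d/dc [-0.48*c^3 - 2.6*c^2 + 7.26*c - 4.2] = -1.44*c^2 - 5.2*c + 7.26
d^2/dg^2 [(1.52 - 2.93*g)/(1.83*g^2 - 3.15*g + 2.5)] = (-(2.93*g - 1.52)*(3.66*g - 3.15)*(7.32*g - 6.3) + (32.1714*g - 24.0222)*(1.83*g^2 - 3.15*g + 2.5))/(1.83*g^2 - 3.15*g + 2.5)^3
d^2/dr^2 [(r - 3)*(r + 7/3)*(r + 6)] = 6*r + 32/3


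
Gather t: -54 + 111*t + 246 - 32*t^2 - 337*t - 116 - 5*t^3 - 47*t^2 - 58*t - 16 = -5*t^3 - 79*t^2 - 284*t + 60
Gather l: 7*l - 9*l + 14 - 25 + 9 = -2*l - 2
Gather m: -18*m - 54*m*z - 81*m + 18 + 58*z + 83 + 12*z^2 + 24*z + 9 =m*(-54*z - 99) + 12*z^2 + 82*z + 110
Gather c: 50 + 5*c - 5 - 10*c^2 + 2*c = -10*c^2 + 7*c + 45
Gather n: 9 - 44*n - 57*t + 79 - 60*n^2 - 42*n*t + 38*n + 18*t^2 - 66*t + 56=-60*n^2 + n*(-42*t - 6) + 18*t^2 - 123*t + 144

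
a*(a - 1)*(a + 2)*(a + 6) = a^4 + 7*a^3 + 4*a^2 - 12*a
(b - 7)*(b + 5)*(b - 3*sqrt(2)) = b^3 - 3*sqrt(2)*b^2 - 2*b^2 - 35*b + 6*sqrt(2)*b + 105*sqrt(2)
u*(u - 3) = u^2 - 3*u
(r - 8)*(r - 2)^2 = r^3 - 12*r^2 + 36*r - 32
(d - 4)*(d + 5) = d^2 + d - 20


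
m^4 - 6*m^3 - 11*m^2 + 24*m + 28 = (m - 7)*(m - 2)*(m + 1)*(m + 2)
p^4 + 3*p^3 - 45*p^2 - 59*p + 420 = (p - 5)*(p - 3)*(p + 4)*(p + 7)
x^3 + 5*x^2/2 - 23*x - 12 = (x - 4)*(x + 1/2)*(x + 6)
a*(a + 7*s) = a^2 + 7*a*s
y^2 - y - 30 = (y - 6)*(y + 5)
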